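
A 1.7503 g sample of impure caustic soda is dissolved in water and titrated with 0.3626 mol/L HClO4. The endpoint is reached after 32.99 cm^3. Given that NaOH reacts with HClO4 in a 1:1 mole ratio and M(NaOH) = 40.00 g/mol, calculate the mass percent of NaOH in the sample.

n(HClO4) = 0.3626 x 0.03299 = 0.01196 mol.
n(NaOH) = 0.01196 / 1 = 0.01196 mol.
mass of NaOH = 0.01196 x 40.00 = 0.4785 g.
% purity = 0.4785 / 1.7503 x 100 = 27.3%.

27.3%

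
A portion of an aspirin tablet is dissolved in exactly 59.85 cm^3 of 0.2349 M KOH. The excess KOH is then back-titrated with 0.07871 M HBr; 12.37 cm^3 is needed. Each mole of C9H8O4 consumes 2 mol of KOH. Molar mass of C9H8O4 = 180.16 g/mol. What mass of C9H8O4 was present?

1.18 g

Total n(KOH) added = 0.2349 x 0.05985 = 0.01406 mol.
n(HBr) used = 0.07871 x 0.01237 = 0.0009736 mol, which equals the excess n(KOH).
So n(KOH) consumed by the sample = 0.01406 - 0.0009736 = 0.01309 mol.
n(C9H8O4) = 0.01309 / 2 = 0.006543 mol.
mass = 0.006543 mol x 180.16 g/mol = 1.18 g.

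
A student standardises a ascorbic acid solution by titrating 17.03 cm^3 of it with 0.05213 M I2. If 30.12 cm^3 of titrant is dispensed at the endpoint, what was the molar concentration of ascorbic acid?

n(I2) = 0.05213 x 0.03012 = 0.001570 mol.
From the balanced equation, 1 mol I2 reacts with 1 mol ascorbic acid, so n(ascorbic acid) = 0.001570 x 1/1 = 0.001570 mol.
[ascorbic acid] = 0.001570 / 0.01703 L = 0.0922 M.

0.0922 M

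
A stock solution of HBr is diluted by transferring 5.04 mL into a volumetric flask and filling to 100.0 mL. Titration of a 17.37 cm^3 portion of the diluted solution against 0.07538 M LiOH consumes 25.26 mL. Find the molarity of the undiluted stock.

n(LiOH) = 0.07538 x 0.02526 = 0.001904 mol.
n(HBr) in the aliquot = 0.001904 mol.
[diluted HBr] = 0.001904 / 0.01737 = 0.1096 M.
Dilution factor = 100.0/5.040 = 19.84, so [stock] = 0.1096 x 19.84 = 2.17 M.

2.17 M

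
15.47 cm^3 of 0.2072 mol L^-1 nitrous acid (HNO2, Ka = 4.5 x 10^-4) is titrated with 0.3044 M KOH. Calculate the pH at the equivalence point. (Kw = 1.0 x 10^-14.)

n(HNO2) = 0.2072 x 0.01547 = 0.003205 mol; V(KOH) at equivalence = 0.003205/0.3044 = 0.01053 L.
At equivalence all the acid is converted to NO2-; total volume = 0.01547 + 0.01053 = 0.02600 L, so [NO2-] = 0.003205/0.02600 = 0.1233 M.
Kb = Kw/Ka = 1.0e-14 / 4.5 x 10^-4 = 2.22e-11.
[OH^-] = sqrt(Kb x [NO2-]) = sqrt(2.22e-11 x 0.1233) = 1.66e-6 M.
pOH = 5.78, so pH = 14.00 - 5.78 = 8.22.

8.22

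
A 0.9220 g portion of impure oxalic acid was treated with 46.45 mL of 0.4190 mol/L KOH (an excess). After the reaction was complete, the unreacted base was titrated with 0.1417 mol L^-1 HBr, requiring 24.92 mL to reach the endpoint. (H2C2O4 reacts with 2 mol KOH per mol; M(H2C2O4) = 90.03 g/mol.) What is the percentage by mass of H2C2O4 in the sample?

Total n(KOH) added = 0.4190 x 0.04645 = 0.01946 mol.
n(HBr) used = 0.1417 x 0.02492 = 0.003531 mol, which equals the excess n(KOH).
So n(KOH) consumed by the sample = 0.01946 - 0.003531 = 0.01593 mol.
n(H2C2O4) = 0.01593 / 2 = 0.007966 mol.
mass H2C2O4 = 0.007966 x 90.03 = 0.7172 g, so %H2C2O4 = 0.7172/0.9220 x 100 = 77.8%.

77.8%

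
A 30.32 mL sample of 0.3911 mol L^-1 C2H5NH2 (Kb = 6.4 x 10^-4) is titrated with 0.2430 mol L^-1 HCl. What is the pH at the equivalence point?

n(C2H5NH2) = 0.3911 x 0.03032 = 0.01186 mol; V(HCl) at equivalence = 0.01186/0.2430 = 0.04880 L.
At equivalence the base is fully converted to C2H5NH3+; total volume = 0.07912 L, so [C2H5NH3+] = 0.01186/0.07912 = 0.1499 M.
Ka(C2H5NH3+) = Kw/Kb = 1.0e-14 / 6.4 x 10^-4 = 1.56e-11.
[H^+] = sqrt(Ka x [C2H5NH3+]) = sqrt(1.56e-11 x 0.1499) = 1.53e-6 M.
pH = -log(1.53e-6) = 5.82.

5.82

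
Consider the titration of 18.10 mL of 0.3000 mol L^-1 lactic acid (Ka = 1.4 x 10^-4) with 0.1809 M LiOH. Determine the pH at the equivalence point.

8.45

n(HC3H5O3) = 0.3000 x 0.01810 = 0.005430 mol; V(LiOH) at equivalence = 0.005430/0.1809 = 0.03002 L.
At equivalence all the acid is converted to C3H5O3-; total volume = 0.01810 + 0.03002 = 0.04812 L, so [C3H5O3-] = 0.005430/0.04812 = 0.1129 M.
Kb = Kw/Ka = 1.0e-14 / 1.4 x 10^-4 = 7.14e-11.
[OH^-] = sqrt(Kb x [C3H5O3-]) = sqrt(7.14e-11 x 0.1129) = 2.84e-6 M.
pOH = 5.55, so pH = 14.00 - 5.55 = 8.45.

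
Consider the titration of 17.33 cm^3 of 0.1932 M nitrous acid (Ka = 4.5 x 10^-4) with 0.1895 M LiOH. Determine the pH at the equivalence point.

8.16

n(HNO2) = 0.1932 x 0.01733 = 0.003348 mol; V(LiOH) at equivalence = 0.003348/0.1895 = 0.01767 L.
At equivalence all the acid is converted to NO2-; total volume = 0.01733 + 0.01767 = 0.03500 L, so [NO2-] = 0.003348/0.03500 = 0.09567 M.
Kb = Kw/Ka = 1.0e-14 / 4.5 x 10^-4 = 2.22e-11.
[OH^-] = sqrt(Kb x [NO2-]) = sqrt(2.22e-11 x 0.09567) = 1.46e-6 M.
pOH = 5.84, so pH = 14.00 - 5.84 = 8.16.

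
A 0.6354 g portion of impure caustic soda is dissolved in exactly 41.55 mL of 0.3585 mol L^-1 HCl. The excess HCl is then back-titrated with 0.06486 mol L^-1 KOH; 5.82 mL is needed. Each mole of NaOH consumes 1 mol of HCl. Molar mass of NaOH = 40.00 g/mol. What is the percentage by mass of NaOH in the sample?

Total n(HCl) added = 0.3585 x 0.04155 = 0.01490 mol.
n(KOH) used = 0.06486 x 0.005820 = 0.0003775 mol, which equals the excess n(HCl).
So n(HCl) consumed by the sample = 0.01490 - 0.0003775 = 0.01452 mol.
n(NaOH) = 0.01452 / 1 = 0.01452 mol.
mass NaOH = 0.01452 x 40.00 = 0.5807 g, so %NaOH = 0.5807/0.6354 x 100 = 91.4%.

91.4%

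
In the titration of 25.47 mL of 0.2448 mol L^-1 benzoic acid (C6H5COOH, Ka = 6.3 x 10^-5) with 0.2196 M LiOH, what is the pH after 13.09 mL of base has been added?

Initial n(C6H5COOH) = 0.2448 x 0.02547 = 0.006235 mol.
n(LiOH) added = 0.2196 x 0.01309 = 0.002875 mol, converting that many moles of C6H5COOH to C6H5COO-.
Remaining n(C6H5COOH) = 0.003360 mol; n(C6H5COO-) = 0.002875 mol.
By Henderson-Hasselbalch, pH = pKa + log([A^-]/[HA]) = 4.20 + log(0.002875/0.003360) = 4.20 + (-0.07) = 4.13.

4.13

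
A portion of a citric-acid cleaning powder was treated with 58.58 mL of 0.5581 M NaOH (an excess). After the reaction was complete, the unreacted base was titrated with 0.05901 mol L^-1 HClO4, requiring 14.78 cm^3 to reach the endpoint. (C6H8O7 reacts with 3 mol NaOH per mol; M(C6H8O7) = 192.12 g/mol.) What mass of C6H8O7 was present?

2.04 g

Total n(NaOH) added = 0.5581 x 0.05858 = 0.03269 mol.
n(HClO4) used = 0.05901 x 0.01478 = 0.0008722 mol, which equals the excess n(NaOH).
So n(NaOH) consumed by the sample = 0.03269 - 0.0008722 = 0.03182 mol.
n(C6H8O7) = 0.03182 / 3 = 0.01061 mol.
mass = 0.01061 mol x 192.12 g/mol = 2.04 g.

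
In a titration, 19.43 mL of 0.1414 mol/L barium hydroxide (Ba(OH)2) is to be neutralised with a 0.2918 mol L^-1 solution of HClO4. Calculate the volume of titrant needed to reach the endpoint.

n(Ba(OH)2) = 0.1414 mol/L x 0.01943 L = 0.002747 mol.
The neutralisation is 1 Ba(OH)2 : 2 HClO4, so n(HClO4) = 0.002747 x 2/1 = 0.005495 mol.
V(HClO4) = 0.005495 / 0.2918 = 0.01883 L = 18.8 mL.

18.8 mL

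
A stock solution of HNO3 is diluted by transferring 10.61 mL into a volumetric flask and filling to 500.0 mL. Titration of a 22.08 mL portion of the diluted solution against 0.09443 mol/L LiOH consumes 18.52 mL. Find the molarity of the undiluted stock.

n(LiOH) = 0.09443 x 0.01852 = 0.001749 mol.
n(HNO3) in the aliquot = 0.001749 mol.
[diluted HNO3] = 0.001749 / 0.02208 = 0.07920 M.
Dilution factor = 500.0/10.61 = 47.13, so [stock] = 0.07920 x 47.13 = 3.73 M.

3.73 M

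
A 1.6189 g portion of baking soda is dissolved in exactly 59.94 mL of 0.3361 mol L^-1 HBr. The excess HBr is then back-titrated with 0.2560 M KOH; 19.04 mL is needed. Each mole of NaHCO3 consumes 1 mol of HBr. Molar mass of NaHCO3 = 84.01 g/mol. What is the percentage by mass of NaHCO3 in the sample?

79.2%

Total n(HBr) added = 0.3361 x 0.05994 = 0.02015 mol.
n(KOH) used = 0.2560 x 0.01904 = 0.004874 mol, which equals the excess n(HBr).
So n(HBr) consumed by the sample = 0.02015 - 0.004874 = 0.01527 mol.
n(NaHCO3) = 0.01527 / 1 = 0.01527 mol.
mass NaHCO3 = 0.01527 x 84.01 = 1.283 g, so %NaHCO3 = 1.283/1.6189 x 100 = 79.2%.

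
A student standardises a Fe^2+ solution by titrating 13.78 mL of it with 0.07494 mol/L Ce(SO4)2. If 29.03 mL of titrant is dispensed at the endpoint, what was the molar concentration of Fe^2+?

n(Ce(SO4)2) = 0.07494 x 0.02903 = 0.002176 mol.
From the balanced equation, 1 mol Ce(SO4)2 reacts with 1 mol Fe^2+, so n(Fe^2+) = 0.002176 x 1/1 = 0.002176 mol.
[Fe^2+] = 0.002176 / 0.01378 L = 0.158 M.

0.158 M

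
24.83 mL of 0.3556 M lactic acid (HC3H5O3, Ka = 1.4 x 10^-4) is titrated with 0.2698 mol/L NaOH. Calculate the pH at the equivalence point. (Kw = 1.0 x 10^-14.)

8.52

n(HC3H5O3) = 0.3556 x 0.02483 = 0.008830 mol; V(NaOH) at equivalence = 0.008830/0.2698 = 0.03273 L.
At equivalence all the acid is converted to C3H5O3-; total volume = 0.02483 + 0.03273 = 0.05756 L, so [C3H5O3-] = 0.008830/0.05756 = 0.1534 M.
Kb = Kw/Ka = 1.0e-14 / 1.4 x 10^-4 = 7.14e-11.
[OH^-] = sqrt(Kb x [C3H5O3-]) = sqrt(7.14e-11 x 0.1534) = 3.31e-6 M.
pOH = 5.48, so pH = 14.00 - 5.48 = 8.52.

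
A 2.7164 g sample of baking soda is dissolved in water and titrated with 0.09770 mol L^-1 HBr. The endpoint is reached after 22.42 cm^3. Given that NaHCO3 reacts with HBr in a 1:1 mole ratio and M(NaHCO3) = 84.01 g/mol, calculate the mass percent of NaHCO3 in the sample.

n(HBr) = 0.09770 x 0.02242 = 0.002190 mol.
n(NaHCO3) = 0.002190 / 1 = 0.002190 mol.
mass of NaHCO3 = 0.002190 x 84.01 = 0.1840 g.
% purity = 0.1840 / 2.7164 x 100 = 6.77%.

6.77%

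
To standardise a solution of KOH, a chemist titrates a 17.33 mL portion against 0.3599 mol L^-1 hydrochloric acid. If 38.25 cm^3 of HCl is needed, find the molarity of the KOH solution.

0.794 M

n(HCl) delivered = 0.3599 x 0.03825 = 0.01377 mol.
For a 1:1 reaction, n(KOH) = 0.01377 mol.
[KOH] = 0.01377 mol / 0.01733 L = 0.794 M.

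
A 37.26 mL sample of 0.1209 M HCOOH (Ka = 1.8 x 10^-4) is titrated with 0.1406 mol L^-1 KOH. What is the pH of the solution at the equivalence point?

8.28

n(HCOOH) = 0.1209 x 0.03726 = 0.004505 mol; V(KOH) at equivalence = 0.004505/0.1406 = 0.03204 L.
At equivalence all the acid is converted to HCOO-; total volume = 0.03726 + 0.03204 = 0.06930 L, so [HCOO-] = 0.004505/0.06930 = 0.06500 M.
Kb = Kw/Ka = 1.0e-14 / 1.8 x 10^-4 = 5.56e-11.
[OH^-] = sqrt(Kb x [HCOO-]) = sqrt(5.56e-11 x 0.06500) = 1.90e-6 M.
pOH = 5.72, so pH = 14.00 - 5.72 = 8.28.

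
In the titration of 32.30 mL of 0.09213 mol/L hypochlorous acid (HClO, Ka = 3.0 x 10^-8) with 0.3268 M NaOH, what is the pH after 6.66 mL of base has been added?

Initial n(HClO) = 0.09213 x 0.03230 = 0.002976 mol.
n(NaOH) added = 0.3268 x 0.006660 = 0.002176 mol, converting that many moles of HClO to ClO-.
Remaining n(HClO) = 0.0007993 mol; n(ClO-) = 0.002176 mol.
By Henderson-Hasselbalch, pH = pKa + log([A^-]/[HA]) = 7.52 + log(0.002176/0.0007993) = 7.52 + (+0.44) = 7.96.

7.96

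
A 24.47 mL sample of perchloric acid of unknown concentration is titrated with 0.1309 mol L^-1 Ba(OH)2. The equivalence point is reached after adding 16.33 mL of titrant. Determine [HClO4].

0.175 M

n(Ba(OH)2) delivered = 0.1309 x 0.01633 = 0.002138 mol.
The reaction is 2 HClO4 + 1 Ba(OH)2, so n(HClO4) = 0.002138 x 2/1 = 0.004275 mol.
[HClO4] = 0.004275 mol / 0.02447 L = 0.175 M.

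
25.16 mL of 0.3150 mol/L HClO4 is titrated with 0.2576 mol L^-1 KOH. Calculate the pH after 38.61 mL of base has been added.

n(acid) = 0.3150 x 0.02516 = 0.007925 mol; n(KOH) added = 0.2576 x 0.03861 = 0.009946 mol.
Base is in excess by 0.009946 - 0.007925 = 0.002021 mol in a total volume of 0.06377 L.
[OH^-] = 0.002021/0.06377 = 0.03168 M, so pOH = 1.50 and pH = 14.00 - 1.50 = 12.50.

12.50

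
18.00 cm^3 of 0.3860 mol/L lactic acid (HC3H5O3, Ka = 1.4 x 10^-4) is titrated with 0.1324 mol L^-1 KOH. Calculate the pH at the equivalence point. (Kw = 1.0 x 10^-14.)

8.42

n(HC3H5O3) = 0.3860 x 0.01800 = 0.006948 mol; V(KOH) at equivalence = 0.006948/0.1324 = 0.05248 L.
At equivalence all the acid is converted to C3H5O3-; total volume = 0.01800 + 0.05248 = 0.07048 L, so [C3H5O3-] = 0.006948/0.07048 = 0.09858 M.
Kb = Kw/Ka = 1.0e-14 / 1.4 x 10^-4 = 7.14e-11.
[OH^-] = sqrt(Kb x [C3H5O3-]) = sqrt(7.14e-11 x 0.09858) = 2.65e-6 M.
pOH = 5.58, so pH = 14.00 - 5.58 = 8.42.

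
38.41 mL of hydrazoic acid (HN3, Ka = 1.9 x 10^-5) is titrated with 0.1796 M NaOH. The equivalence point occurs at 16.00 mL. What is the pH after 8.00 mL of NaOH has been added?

8.00 mL is exactly half the equivalence volume (16.00/2), i.e. the half-equivalence point.
There, n(HA) = n(A^-), so pH = pKa = -log(1.9 x 10^-5) = 4.72.

4.72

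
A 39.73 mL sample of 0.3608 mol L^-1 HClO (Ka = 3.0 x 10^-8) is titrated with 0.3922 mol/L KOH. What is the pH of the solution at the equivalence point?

10.40

n(HClO) = 0.3608 x 0.03973 = 0.01433 mol; V(KOH) at equivalence = 0.01433/0.3922 = 0.03655 L.
At equivalence all the acid is converted to ClO-; total volume = 0.03973 + 0.03655 = 0.07628 L, so [ClO-] = 0.01433/0.07628 = 0.1879 M.
Kb = Kw/Ka = 1.0e-14 / 3.0 x 10^-8 = 3.33e-7.
[OH^-] = sqrt(Kb x [ClO-]) = sqrt(3.33e-7 x 0.1879) = 0.000250 M.
pOH = 3.60, so pH = 14.00 - 3.60 = 10.40.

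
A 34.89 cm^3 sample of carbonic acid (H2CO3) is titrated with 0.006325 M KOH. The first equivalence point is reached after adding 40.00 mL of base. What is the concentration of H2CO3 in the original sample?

n(KOH) = 0.006325 x 0.04000 = 0.0002530 mol.
At the first equivalence point, 1 mol OH^- react per mol H2CO3, so n(H2CO3) = 0.0002530 / 1 = 0.0002530 mol.
[H2CO3] = 0.0002530 / 0.03489 L = 0.00725 M.

0.00725 M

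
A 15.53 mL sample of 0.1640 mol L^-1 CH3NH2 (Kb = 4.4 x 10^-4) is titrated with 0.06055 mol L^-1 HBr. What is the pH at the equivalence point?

n(CH3NH2) = 0.1640 x 0.01553 = 0.002547 mol; V(HBr) at equivalence = 0.002547/0.06055 = 0.04206 L.
At equivalence the base is fully converted to CH3NH3+; total volume = 0.05759 L, so [CH3NH3+] = 0.002547/0.05759 = 0.04422 M.
Ka(CH3NH3+) = Kw/Kb = 1.0e-14 / 4.4 x 10^-4 = 2.27e-11.
[H^+] = sqrt(Ka x [CH3NH3+]) = sqrt(2.27e-11 x 0.04422) = 1.00e-6 M.
pH = -log(1.00e-6) = 6.00.

6.00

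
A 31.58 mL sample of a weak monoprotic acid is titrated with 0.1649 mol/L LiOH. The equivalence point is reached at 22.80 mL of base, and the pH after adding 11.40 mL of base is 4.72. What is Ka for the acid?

1.9 x 10^-5

11.40 mL is half of the equivalence volume, so this is the half-equivalence point where [HA] = [A^-].
At half-equivalence pH = pKa, so pKa = 4.72.
Ka = 10^(-4.72) = 1.9 x 10^-5.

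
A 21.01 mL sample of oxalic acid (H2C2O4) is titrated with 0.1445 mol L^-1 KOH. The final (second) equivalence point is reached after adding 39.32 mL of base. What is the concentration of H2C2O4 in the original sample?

0.135 M

n(KOH) = 0.1445 x 0.03932 = 0.005682 mol.
At the final (second) equivalence point, 2 mol OH^- react per mol H2C2O4, so n(H2C2O4) = 0.005682 / 2 = 0.002841 mol.
[H2C2O4] = 0.002841 / 0.02101 L = 0.135 M.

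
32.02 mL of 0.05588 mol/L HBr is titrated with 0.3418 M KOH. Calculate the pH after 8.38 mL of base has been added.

12.43

n(acid) = 0.05588 x 0.03202 = 0.001789 mol; n(KOH) added = 0.3418 x 0.008380 = 0.002864 mol.
Base is in excess by 0.002864 - 0.001789 = 0.001075 mol in a total volume of 0.04040 L.
[OH^-] = 0.001075/0.04040 = 0.02661 M, so pOH = 1.57 and pH = 14.00 - 1.57 = 12.43.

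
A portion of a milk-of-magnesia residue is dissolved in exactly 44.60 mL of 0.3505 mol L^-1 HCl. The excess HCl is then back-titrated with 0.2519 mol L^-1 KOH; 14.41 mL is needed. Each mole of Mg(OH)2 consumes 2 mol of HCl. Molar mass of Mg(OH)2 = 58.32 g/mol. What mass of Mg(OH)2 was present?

Total n(HCl) added = 0.3505 x 0.04460 = 0.01563 mol.
n(KOH) used = 0.2519 x 0.01441 = 0.003630 mol, which equals the excess n(HCl).
So n(HCl) consumed by the sample = 0.01563 - 0.003630 = 0.01200 mol.
n(Mg(OH)2) = 0.01200 / 2 = 0.006001 mol.
mass = 0.006001 mol x 58.32 g/mol = 0.350 g.

0.350 g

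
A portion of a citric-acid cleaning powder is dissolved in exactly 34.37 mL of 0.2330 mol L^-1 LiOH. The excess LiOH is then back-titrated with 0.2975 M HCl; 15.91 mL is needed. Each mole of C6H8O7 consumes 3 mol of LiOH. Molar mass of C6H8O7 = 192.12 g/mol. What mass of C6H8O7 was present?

0.210 g

Total n(LiOH) added = 0.2330 x 0.03437 = 0.008008 mol.
n(HCl) used = 0.2975 x 0.01591 = 0.004733 mol, which equals the excess n(LiOH).
So n(LiOH) consumed by the sample = 0.008008 - 0.004733 = 0.003275 mol.
n(C6H8O7) = 0.003275 / 3 = 0.001092 mol.
mass = 0.001092 mol x 192.12 g/mol = 0.210 g.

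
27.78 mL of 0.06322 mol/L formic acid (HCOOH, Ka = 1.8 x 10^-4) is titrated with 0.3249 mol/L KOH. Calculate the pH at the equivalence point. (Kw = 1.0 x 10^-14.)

8.23

n(HCOOH) = 0.06322 x 0.02778 = 0.001756 mol; V(KOH) at equivalence = 0.001756/0.3249 = 0.005406 L.
At equivalence all the acid is converted to HCOO-; total volume = 0.02778 + 0.005406 = 0.03319 L, so [HCOO-] = 0.001756/0.03319 = 0.05292 M.
Kb = Kw/Ka = 1.0e-14 / 1.8 x 10^-4 = 5.56e-11.
[OH^-] = sqrt(Kb x [HCOO-]) = sqrt(5.56e-11 x 0.05292) = 1.71e-6 M.
pOH = 5.77, so pH = 14.00 - 5.77 = 8.23.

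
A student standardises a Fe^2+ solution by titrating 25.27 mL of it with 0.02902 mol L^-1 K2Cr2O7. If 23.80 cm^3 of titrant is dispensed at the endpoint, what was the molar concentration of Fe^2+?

0.164 M

n(K2Cr2O7) = 0.02902 x 0.02380 = 0.0006907 mol.
From the balanced equation, 1 mol K2Cr2O7 reacts with 6 mol Fe^2+, so n(Fe^2+) = 0.0006907 x 6/1 = 0.004144 mol.
[Fe^2+] = 0.004144 / 0.02527 L = 0.164 M.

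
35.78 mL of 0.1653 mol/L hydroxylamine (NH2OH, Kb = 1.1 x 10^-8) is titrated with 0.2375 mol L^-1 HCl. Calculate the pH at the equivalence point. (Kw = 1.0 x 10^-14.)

n(NH2OH) = 0.1653 x 0.03578 = 0.005914 mol; V(HCl) at equivalence = 0.005914/0.2375 = 0.02490 L.
At equivalence the base is fully converted to NH3OH+; total volume = 0.06068 L, so [NH3OH+] = 0.005914/0.06068 = 0.09746 M.
Ka(NH3OH+) = Kw/Kb = 1.0e-14 / 1.1 x 10^-8 = 9.09e-7.
[H^+] = sqrt(Ka x [NH3OH+]) = sqrt(9.09e-7 x 0.09746) = 0.000298 M.
pH = -log(0.000298) = 3.53.

3.53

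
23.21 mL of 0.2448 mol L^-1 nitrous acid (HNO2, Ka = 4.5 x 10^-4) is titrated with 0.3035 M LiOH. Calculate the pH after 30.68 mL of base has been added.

12.83

n(acid) = 0.2448 x 0.02321 = 0.005682 mol; n(LiOH) added = 0.3035 x 0.03068 = 0.009311 mol.
Base is in excess by 0.009311 - 0.005682 = 0.003630 mol in a total volume of 0.05389 L.
[OH^-] = 0.003630/0.05389 = 0.06735 M, so pOH = 1.17 and pH = 14.00 - 1.17 = 12.83.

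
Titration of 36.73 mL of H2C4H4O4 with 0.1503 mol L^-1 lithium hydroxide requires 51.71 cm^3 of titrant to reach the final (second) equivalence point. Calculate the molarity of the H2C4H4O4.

n(LiOH) = 0.1503 x 0.05171 = 0.007772 mol.
At the final (second) equivalence point, 2 mol OH^- react per mol H2C4H4O4, so n(H2C4H4O4) = 0.007772 / 2 = 0.003886 mol.
[H2C4H4O4] = 0.003886 / 0.03673 L = 0.106 M.

0.106 M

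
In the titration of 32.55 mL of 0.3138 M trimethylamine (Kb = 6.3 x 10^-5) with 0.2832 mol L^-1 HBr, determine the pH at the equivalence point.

5.31

n((CH3)3N) = 0.3138 x 0.03255 = 0.01021 mol; V(HBr) at equivalence = 0.01021/0.2832 = 0.03607 L.
At equivalence the base is fully converted to (CH3)3NH+; total volume = 0.06862 L, so [(CH3)3NH+] = 0.01021/0.06862 = 0.1489 M.
Ka((CH3)3NH+) = Kw/Kb = 1.0e-14 / 6.3 x 10^-5 = 1.59e-10.
[H^+] = sqrt(Ka x [(CH3)3NH+]) = sqrt(1.59e-10 x 0.1489) = 4.86e-6 M.
pH = -log(4.86e-6) = 5.31.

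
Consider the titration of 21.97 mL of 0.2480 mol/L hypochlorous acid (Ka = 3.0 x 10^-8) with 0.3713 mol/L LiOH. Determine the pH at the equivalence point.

n(HClO) = 0.2480 x 0.02197 = 0.005449 mol; V(LiOH) at equivalence = 0.005449/0.3713 = 0.01467 L.
At equivalence all the acid is converted to ClO-; total volume = 0.02197 + 0.01467 = 0.03664 L, so [ClO-] = 0.005449/0.03664 = 0.1487 M.
Kb = Kw/Ka = 1.0e-14 / 3.0 x 10^-8 = 3.33e-7.
[OH^-] = sqrt(Kb x [ClO-]) = sqrt(3.33e-7 x 0.1487) = 0.000223 M.
pOH = 3.65, so pH = 14.00 - 3.65 = 10.35.

10.35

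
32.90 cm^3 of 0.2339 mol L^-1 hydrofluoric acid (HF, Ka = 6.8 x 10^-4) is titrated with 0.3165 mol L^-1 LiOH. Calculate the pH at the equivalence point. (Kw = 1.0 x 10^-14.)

n(HF) = 0.2339 x 0.03290 = 0.007695 mol; V(LiOH) at equivalence = 0.007695/0.3165 = 0.02431 L.
At equivalence all the acid is converted to F-; total volume = 0.03290 + 0.02431 = 0.05721 L, so [F-] = 0.007695/0.05721 = 0.1345 M.
Kb = Kw/Ka = 1.0e-14 / 6.8 x 10^-4 = 1.47e-11.
[OH^-] = sqrt(Kb x [F-]) = sqrt(1.47e-11 x 0.1345) = 1.41e-6 M.
pOH = 5.85, so pH = 14.00 - 5.85 = 8.15.

8.15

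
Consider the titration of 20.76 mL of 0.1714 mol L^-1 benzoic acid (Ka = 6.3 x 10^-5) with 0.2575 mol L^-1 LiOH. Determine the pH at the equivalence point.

8.61

n(C6H5COOH) = 0.1714 x 0.02076 = 0.003558 mol; V(LiOH) at equivalence = 0.003558/0.2575 = 0.01382 L.
At equivalence all the acid is converted to C6H5COO-; total volume = 0.02076 + 0.01382 = 0.03458 L, so [C6H5COO-] = 0.003558/0.03458 = 0.1029 M.
Kb = Kw/Ka = 1.0e-14 / 6.3 x 10^-5 = 1.59e-10.
[OH^-] = sqrt(Kb x [C6H5COO-]) = sqrt(1.59e-10 x 0.1029) = 4.04e-6 M.
pOH = 5.39, so pH = 14.00 - 5.39 = 8.61.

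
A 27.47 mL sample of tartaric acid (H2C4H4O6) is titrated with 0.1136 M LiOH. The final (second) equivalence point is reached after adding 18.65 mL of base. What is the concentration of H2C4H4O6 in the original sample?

0.0386 M

n(LiOH) = 0.1136 x 0.01865 = 0.002119 mol.
At the final (second) equivalence point, 2 mol OH^- react per mol H2C4H4O6, so n(H2C4H4O6) = 0.002119 / 2 = 0.001059 mol.
[H2C4H4O6] = 0.001059 / 0.02747 L = 0.0386 M.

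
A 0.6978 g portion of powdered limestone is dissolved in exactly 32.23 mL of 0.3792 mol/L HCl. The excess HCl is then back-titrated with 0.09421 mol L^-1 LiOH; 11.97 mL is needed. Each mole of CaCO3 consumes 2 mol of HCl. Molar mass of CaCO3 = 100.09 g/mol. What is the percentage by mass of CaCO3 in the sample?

79.6%

Total n(HCl) added = 0.3792 x 0.03223 = 0.01222 mol.
n(LiOH) used = 0.09421 x 0.01197 = 0.001128 mol, which equals the excess n(HCl).
So n(HCl) consumed by the sample = 0.01222 - 0.001128 = 0.01109 mol.
n(CaCO3) = 0.01109 / 2 = 0.005547 mol.
mass CaCO3 = 0.005547 x 100.09 = 0.5552 g, so %CaCO3 = 0.5552/0.6978 x 100 = 79.6%.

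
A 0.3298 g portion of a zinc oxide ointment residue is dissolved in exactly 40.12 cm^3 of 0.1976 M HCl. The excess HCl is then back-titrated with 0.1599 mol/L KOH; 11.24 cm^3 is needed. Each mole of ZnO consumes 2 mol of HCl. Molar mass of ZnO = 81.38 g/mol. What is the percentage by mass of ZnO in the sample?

Total n(HCl) added = 0.1976 x 0.04012 = 0.007928 mol.
n(KOH) used = 0.1599 x 0.01124 = 0.001797 mol, which equals the excess n(HCl).
So n(HCl) consumed by the sample = 0.007928 - 0.001797 = 0.006130 mol.
n(ZnO) = 0.006130 / 2 = 0.003065 mol.
mass ZnO = 0.003065 x 81.38 = 0.2494 g, so %ZnO = 0.2494/0.3298 x 100 = 75.6%.

75.6%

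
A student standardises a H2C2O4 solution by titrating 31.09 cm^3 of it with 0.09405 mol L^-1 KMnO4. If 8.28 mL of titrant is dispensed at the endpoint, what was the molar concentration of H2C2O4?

n(KMnO4) = 0.09405 x 0.008280 = 0.0007787 mol.
From the balanced equation, 2 mol KMnO4 reacts with 5 mol H2C2O4, so n(H2C2O4) = 0.0007787 x 5/2 = 0.001947 mol.
[H2C2O4] = 0.001947 / 0.03109 L = 0.0626 M.

0.0626 M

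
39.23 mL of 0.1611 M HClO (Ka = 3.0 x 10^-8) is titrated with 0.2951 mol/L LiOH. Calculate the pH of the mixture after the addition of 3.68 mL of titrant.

6.84

Initial n(HClO) = 0.1611 x 0.03923 = 0.006320 mol.
n(LiOH) added = 0.2951 x 0.003680 = 0.001086 mol, converting that many moles of HClO to ClO-.
Remaining n(HClO) = 0.005234 mol; n(ClO-) = 0.001086 mol.
By Henderson-Hasselbalch, pH = pKa + log([A^-]/[HA]) = 7.52 + log(0.001086/0.005234) = 7.52 + (-0.68) = 6.84.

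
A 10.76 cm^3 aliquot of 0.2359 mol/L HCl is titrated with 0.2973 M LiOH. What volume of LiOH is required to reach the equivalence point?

8.54 mL

n(HCl) = 0.2359 mol/L x 0.01076 L = 0.002538 mol.
At equivalence n(LiOH) = n(HCl) = 0.002538 mol.
V(LiOH) = 0.002538 / 0.2973 = 0.008538 L = 8.54 mL.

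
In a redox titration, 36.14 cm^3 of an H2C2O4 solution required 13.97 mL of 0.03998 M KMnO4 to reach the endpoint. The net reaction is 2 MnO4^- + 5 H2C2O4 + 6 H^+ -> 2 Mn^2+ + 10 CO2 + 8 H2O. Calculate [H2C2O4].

0.0386 M

n(KMnO4) = 0.03998 x 0.01397 = 0.0005585 mol.
From the balanced equation, 2 mol KMnO4 reacts with 5 mol H2C2O4, so n(H2C2O4) = 0.0005585 x 5/2 = 0.001396 mol.
[H2C2O4] = 0.001396 / 0.03614 L = 0.0386 M.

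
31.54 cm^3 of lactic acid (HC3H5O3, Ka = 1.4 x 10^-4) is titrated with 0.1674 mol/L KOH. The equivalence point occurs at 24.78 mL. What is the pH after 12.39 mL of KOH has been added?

12.39 mL is exactly half the equivalence volume (24.78/2), i.e. the half-equivalence point.
There, n(HA) = n(A^-), so pH = pKa = -log(1.4 x 10^-4) = 3.85.

3.85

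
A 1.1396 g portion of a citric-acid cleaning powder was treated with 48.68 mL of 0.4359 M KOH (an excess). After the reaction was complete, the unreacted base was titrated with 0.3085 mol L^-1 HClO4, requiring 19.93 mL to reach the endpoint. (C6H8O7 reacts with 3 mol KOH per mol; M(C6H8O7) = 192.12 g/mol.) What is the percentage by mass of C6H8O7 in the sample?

Total n(KOH) added = 0.4359 x 0.04868 = 0.02122 mol.
n(HClO4) used = 0.3085 x 0.01993 = 0.006148 mol, which equals the excess n(KOH).
So n(KOH) consumed by the sample = 0.02122 - 0.006148 = 0.01507 mol.
n(C6H8O7) = 0.01507 / 3 = 0.005024 mol.
mass C6H8O7 = 0.005024 x 192.12 = 0.9652 g, so %C6H8O7 = 0.9652/1.1396 x 100 = 84.7%.

84.7%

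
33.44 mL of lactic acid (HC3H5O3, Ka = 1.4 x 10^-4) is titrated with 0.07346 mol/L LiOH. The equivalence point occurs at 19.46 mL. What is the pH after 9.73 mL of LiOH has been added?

3.85

9.73 mL is exactly half the equivalence volume (19.46/2), i.e. the half-equivalence point.
There, n(HA) = n(A^-), so pH = pKa = -log(1.4 x 10^-4) = 3.85.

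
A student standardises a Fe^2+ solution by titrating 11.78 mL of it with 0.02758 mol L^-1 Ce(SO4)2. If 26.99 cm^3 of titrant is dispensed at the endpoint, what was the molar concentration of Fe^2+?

n(Ce(SO4)2) = 0.02758 x 0.02699 = 0.0007444 mol.
From the balanced equation, 1 mol Ce(SO4)2 reacts with 1 mol Fe^2+, so n(Fe^2+) = 0.0007444 x 1/1 = 0.0007444 mol.
[Fe^2+] = 0.0007444 / 0.01178 L = 0.0632 M.

0.0632 M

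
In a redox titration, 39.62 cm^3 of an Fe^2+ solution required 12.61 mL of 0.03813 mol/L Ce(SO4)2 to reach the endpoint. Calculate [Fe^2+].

n(Ce(SO4)2) = 0.03813 x 0.01261 = 0.0004808 mol.
From the balanced equation, 1 mol Ce(SO4)2 reacts with 1 mol Fe^2+, so n(Fe^2+) = 0.0004808 x 1/1 = 0.0004808 mol.
[Fe^2+] = 0.0004808 / 0.03962 L = 0.0121 M.

0.0121 M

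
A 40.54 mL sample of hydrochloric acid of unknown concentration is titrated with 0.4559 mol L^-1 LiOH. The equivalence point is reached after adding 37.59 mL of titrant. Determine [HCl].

0.423 M

n(LiOH) delivered = 0.4559 x 0.03759 = 0.01714 mol.
For a 1:1 reaction, n(HCl) = 0.01714 mol.
[HCl] = 0.01714 mol / 0.04054 L = 0.423 M.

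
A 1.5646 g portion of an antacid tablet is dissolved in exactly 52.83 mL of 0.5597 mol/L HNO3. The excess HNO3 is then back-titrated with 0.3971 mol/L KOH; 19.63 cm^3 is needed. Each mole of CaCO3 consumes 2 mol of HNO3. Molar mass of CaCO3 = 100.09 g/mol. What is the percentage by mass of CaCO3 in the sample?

69.6%

Total n(HNO3) added = 0.5597 x 0.05283 = 0.02957 mol.
n(KOH) used = 0.3971 x 0.01963 = 0.007795 mol, which equals the excess n(HNO3).
So n(HNO3) consumed by the sample = 0.02957 - 0.007795 = 0.02177 mol.
n(CaCO3) = 0.02177 / 2 = 0.01089 mol.
mass CaCO3 = 0.01089 x 100.09 = 1.090 g, so %CaCO3 = 1.090/1.5646 x 100 = 69.6%.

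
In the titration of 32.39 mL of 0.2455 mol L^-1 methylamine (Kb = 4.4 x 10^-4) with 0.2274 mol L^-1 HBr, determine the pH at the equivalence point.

n(CH3NH2) = 0.2455 x 0.03239 = 0.007952 mol; V(HBr) at equivalence = 0.007952/0.2274 = 0.03497 L.
At equivalence the base is fully converted to CH3NH3+; total volume = 0.06736 L, so [CH3NH3+] = 0.007952/0.06736 = 0.1181 M.
Ka(CH3NH3+) = Kw/Kb = 1.0e-14 / 4.4 x 10^-4 = 2.27e-11.
[H^+] = sqrt(Ka x [CH3NH3+]) = sqrt(2.27e-11 x 0.1181) = 1.64e-6 M.
pH = -log(1.64e-6) = 5.79.

5.79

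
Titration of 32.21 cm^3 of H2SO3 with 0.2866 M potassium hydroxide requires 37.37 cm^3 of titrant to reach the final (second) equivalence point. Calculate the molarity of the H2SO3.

n(KOH) = 0.2866 x 0.03737 = 0.01071 mol.
At the final (second) equivalence point, 2 mol OH^- react per mol H2SO3, so n(H2SO3) = 0.01071 / 2 = 0.005355 mol.
[H2SO3] = 0.005355 / 0.03221 L = 0.166 M.

0.166 M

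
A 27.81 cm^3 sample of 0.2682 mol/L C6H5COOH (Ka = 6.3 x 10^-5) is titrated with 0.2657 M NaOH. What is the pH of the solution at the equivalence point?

n(C6H5COOH) = 0.2682 x 0.02781 = 0.007459 mol; V(NaOH) at equivalence = 0.007459/0.2657 = 0.02807 L.
At equivalence all the acid is converted to C6H5COO-; total volume = 0.02781 + 0.02807 = 0.05588 L, so [C6H5COO-] = 0.007459/0.05588 = 0.1335 M.
Kb = Kw/Ka = 1.0e-14 / 6.3 x 10^-5 = 1.59e-10.
[OH^-] = sqrt(Kb x [C6H5COO-]) = sqrt(1.59e-10 x 0.1335) = 4.60e-6 M.
pOH = 5.34, so pH = 14.00 - 5.34 = 8.66.

8.66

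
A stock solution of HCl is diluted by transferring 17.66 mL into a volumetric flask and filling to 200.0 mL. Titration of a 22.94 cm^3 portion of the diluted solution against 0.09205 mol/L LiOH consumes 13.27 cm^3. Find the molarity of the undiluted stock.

0.603 M

n(LiOH) = 0.09205 x 0.01327 = 0.001222 mol.
n(HCl) in the aliquot = 0.001222 mol.
[diluted HCl] = 0.001222 / 0.02294 = 0.05325 M.
Dilution factor = 200.0/17.66 = 11.33, so [stock] = 0.05325 x 11.33 = 0.603 M.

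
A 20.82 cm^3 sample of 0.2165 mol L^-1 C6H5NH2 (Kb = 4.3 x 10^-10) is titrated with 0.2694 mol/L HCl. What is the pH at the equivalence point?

n(C6H5NH2) = 0.2165 x 0.02082 = 0.004508 mol; V(HCl) at equivalence = 0.004508/0.2694 = 0.01673 L.
At equivalence the base is fully converted to C6H5NH3+; total volume = 0.03755 L, so [C6H5NH3+] = 0.004508/0.03755 = 0.1200 M.
Ka(C6H5NH3+) = Kw/Kb = 1.0e-14 / 4.3 x 10^-10 = 2.33e-5.
[H^+] = sqrt(Ka x [C6H5NH3+]) = sqrt(2.33e-5 x 0.1200) = 0.00167 M.
pH = -log(0.00167) = 2.78.

2.78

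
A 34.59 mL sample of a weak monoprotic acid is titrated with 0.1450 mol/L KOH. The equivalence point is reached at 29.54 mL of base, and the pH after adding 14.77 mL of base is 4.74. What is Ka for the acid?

14.77 mL is half of the equivalence volume, so this is the half-equivalence point where [HA] = [A^-].
At half-equivalence pH = pKa, so pKa = 4.74.
Ka = 10^(-4.74) = 1.8 x 10^-5.

1.8 x 10^-5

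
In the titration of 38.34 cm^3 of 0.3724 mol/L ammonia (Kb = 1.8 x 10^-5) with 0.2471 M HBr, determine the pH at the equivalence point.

5.04

n(NH3) = 0.3724 x 0.03834 = 0.01428 mol; V(HBr) at equivalence = 0.01428/0.2471 = 0.05778 L.
At equivalence the base is fully converted to NH4+; total volume = 0.09612 L, so [NH4+] = 0.01428/0.09612 = 0.1485 M.
Ka(NH4+) = Kw/Kb = 1.0e-14 / 1.8 x 10^-5 = 5.56e-10.
[H^+] = sqrt(Ka x [NH4+]) = sqrt(5.56e-10 x 0.1485) = 9.08e-6 M.
pH = -log(9.08e-6) = 5.04.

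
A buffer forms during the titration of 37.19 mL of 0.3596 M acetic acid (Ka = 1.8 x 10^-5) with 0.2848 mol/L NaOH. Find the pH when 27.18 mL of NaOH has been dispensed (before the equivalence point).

Initial n(CH3COOH) = 0.3596 x 0.03719 = 0.01337 mol.
n(NaOH) added = 0.2848 x 0.02718 = 0.007741 mol, converting that many moles of CH3COOH to CH3COO-.
Remaining n(CH3COOH) = 0.005633 mol; n(CH3COO-) = 0.007741 mol.
By Henderson-Hasselbalch, pH = pKa + log([A^-]/[HA]) = 4.74 + log(0.007741/0.005633) = 4.74 + (+0.14) = 4.88.

4.88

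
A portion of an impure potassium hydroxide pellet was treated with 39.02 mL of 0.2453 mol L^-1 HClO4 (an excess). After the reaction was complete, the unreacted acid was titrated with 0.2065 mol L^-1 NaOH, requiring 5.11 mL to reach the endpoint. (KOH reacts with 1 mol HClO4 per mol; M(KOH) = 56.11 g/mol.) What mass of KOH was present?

0.478 g

Total n(HClO4) added = 0.2453 x 0.03902 = 0.009572 mol.
n(NaOH) used = 0.2065 x 0.005110 = 0.001055 mol, which equals the excess n(HClO4).
So n(HClO4) consumed by the sample = 0.009572 - 0.001055 = 0.008516 mol.
n(KOH) = 0.008516 / 1 = 0.008516 mol.
mass = 0.008516 mol x 56.11 g/mol = 0.478 g.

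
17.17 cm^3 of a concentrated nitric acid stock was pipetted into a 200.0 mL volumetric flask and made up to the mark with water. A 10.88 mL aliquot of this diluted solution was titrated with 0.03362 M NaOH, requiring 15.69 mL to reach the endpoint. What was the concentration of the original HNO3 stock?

n(NaOH) = 0.03362 x 0.01569 = 0.0005275 mol.
n(HNO3) in the aliquot = 0.0005275 mol.
[diluted HNO3] = 0.0005275 / 0.01088 = 0.04848 M.
Dilution factor = 200.0/17.17 = 11.65, so [stock] = 0.04848 x 11.65 = 0.565 M.

0.565 M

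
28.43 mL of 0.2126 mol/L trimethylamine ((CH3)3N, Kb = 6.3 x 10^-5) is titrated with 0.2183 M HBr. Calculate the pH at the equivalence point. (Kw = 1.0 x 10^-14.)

5.38

n((CH3)3N) = 0.2126 x 0.02843 = 0.006044 mol; V(HBr) at equivalence = 0.006044/0.2183 = 0.02769 L.
At equivalence the base is fully converted to (CH3)3NH+; total volume = 0.05612 L, so [(CH3)3NH+] = 0.006044/0.05612 = 0.1077 M.
Ka((CH3)3NH+) = Kw/Kb = 1.0e-14 / 6.3 x 10^-5 = 1.59e-10.
[H^+] = sqrt(Ka x [(CH3)3NH+]) = sqrt(1.59e-10 x 0.1077) = 4.13e-6 M.
pH = -log(4.13e-6) = 5.38.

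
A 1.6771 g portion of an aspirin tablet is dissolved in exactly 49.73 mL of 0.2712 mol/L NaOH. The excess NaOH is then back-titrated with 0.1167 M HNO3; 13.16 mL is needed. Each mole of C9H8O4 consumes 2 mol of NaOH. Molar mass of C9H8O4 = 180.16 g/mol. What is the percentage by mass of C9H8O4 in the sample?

64.2%

Total n(NaOH) added = 0.2712 x 0.04973 = 0.01349 mol.
n(HNO3) used = 0.1167 x 0.01316 = 0.001536 mol, which equals the excess n(NaOH).
So n(NaOH) consumed by the sample = 0.01349 - 0.001536 = 0.01195 mol.
n(C9H8O4) = 0.01195 / 2 = 0.005976 mol.
mass C9H8O4 = 0.005976 x 180.16 = 1.077 g, so %C9H8O4 = 1.077/1.6771 x 100 = 64.2%.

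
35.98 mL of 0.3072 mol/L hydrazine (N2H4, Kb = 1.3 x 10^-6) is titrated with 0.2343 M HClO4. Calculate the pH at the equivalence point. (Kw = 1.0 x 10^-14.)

4.50

n(N2H4) = 0.3072 x 0.03598 = 0.01105 mol; V(HClO4) at equivalence = 0.01105/0.2343 = 0.04717 L.
At equivalence the base is fully converted to N2H5+; total volume = 0.08315 L, so [N2H5+] = 0.01105/0.08315 = 0.1329 M.
Ka(N2H5+) = Kw/Kb = 1.0e-14 / 1.3 x 10^-6 = 7.69e-9.
[H^+] = sqrt(Ka x [N2H5+]) = sqrt(7.69e-9 x 0.1329) = 3.20e-5 M.
pH = -log(3.20e-5) = 4.50.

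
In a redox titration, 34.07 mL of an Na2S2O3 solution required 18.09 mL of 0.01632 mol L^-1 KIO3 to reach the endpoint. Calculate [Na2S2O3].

n(KIO3) = 0.01632 x 0.01809 = 0.0002952 mol.
From the balanced equation, 1 mol KIO3 reacts with 6 mol Na2S2O3, so n(Na2S2O3) = 0.0002952 x 6/1 = 0.001771 mol.
[Na2S2O3] = 0.001771 / 0.03407 L = 0.0520 M.

0.0520 M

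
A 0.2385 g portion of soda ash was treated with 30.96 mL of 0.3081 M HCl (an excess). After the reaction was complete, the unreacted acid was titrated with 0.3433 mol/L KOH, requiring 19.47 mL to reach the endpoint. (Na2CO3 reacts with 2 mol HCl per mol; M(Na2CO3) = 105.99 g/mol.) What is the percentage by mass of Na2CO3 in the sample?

63.4%

Total n(HCl) added = 0.3081 x 0.03096 = 0.009539 mol.
n(KOH) used = 0.3433 x 0.01947 = 0.006684 mol, which equals the excess n(HCl).
So n(HCl) consumed by the sample = 0.009539 - 0.006684 = 0.002855 mol.
n(Na2CO3) = 0.002855 / 2 = 0.001427 mol.
mass Na2CO3 = 0.001427 x 105.99 = 0.1513 g, so %Na2CO3 = 0.1513/0.2385 x 100 = 63.4%.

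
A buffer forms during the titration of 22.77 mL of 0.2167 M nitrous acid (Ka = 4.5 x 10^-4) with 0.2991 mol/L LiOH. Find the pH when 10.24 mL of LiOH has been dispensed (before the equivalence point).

Initial n(HNO2) = 0.2167 x 0.02277 = 0.004934 mol.
n(LiOH) added = 0.2991 x 0.01024 = 0.003063 mol, converting that many moles of HNO2 to NO2-.
Remaining n(HNO2) = 0.001871 mol; n(NO2-) = 0.003063 mol.
By Henderson-Hasselbalch, pH = pKa + log([A^-]/[HA]) = 3.35 + log(0.003063/0.001871) = 3.35 + (+0.21) = 3.56.

3.56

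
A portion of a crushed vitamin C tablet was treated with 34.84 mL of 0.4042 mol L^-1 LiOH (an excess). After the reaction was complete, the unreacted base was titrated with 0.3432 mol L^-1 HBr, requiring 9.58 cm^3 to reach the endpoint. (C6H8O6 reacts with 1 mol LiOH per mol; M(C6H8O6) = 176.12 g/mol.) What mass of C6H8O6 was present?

1.90 g

Total n(LiOH) added = 0.4042 x 0.03484 = 0.01408 mol.
n(HBr) used = 0.3432 x 0.009580 = 0.003288 mol, which equals the excess n(LiOH).
So n(LiOH) consumed by the sample = 0.01408 - 0.003288 = 0.01079 mol.
n(C6H8O6) = 0.01079 / 1 = 0.01079 mol.
mass = 0.01079 mol x 176.12 g/mol = 1.90 g.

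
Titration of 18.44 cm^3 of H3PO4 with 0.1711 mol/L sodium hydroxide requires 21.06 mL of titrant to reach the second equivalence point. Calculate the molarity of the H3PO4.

n(NaOH) = 0.1711 x 0.02106 = 0.003603 mol.
At the second equivalence point, 2 mol OH^- react per mol H3PO4, so n(H3PO4) = 0.003603 / 2 = 0.001802 mol.
[H3PO4] = 0.001802 / 0.01844 L = 0.0977 M.

0.0977 M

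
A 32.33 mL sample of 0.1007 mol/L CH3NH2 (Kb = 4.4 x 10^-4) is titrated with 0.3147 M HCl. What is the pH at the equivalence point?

5.88

n(CH3NH2) = 0.1007 x 0.03233 = 0.003256 mol; V(HCl) at equivalence = 0.003256/0.3147 = 0.01035 L.
At equivalence the base is fully converted to CH3NH3+; total volume = 0.04268 L, so [CH3NH3+] = 0.003256/0.04268 = 0.07629 M.
Ka(CH3NH3+) = Kw/Kb = 1.0e-14 / 4.4 x 10^-4 = 2.27e-11.
[H^+] = sqrt(Ka x [CH3NH3+]) = sqrt(2.27e-11 x 0.07629) = 1.32e-6 M.
pH = -log(1.32e-6) = 5.88.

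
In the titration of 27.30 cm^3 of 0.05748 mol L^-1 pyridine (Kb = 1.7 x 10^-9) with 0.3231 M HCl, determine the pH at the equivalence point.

3.27

n(C5H5N) = 0.05748 x 0.02730 = 0.001569 mol; V(HCl) at equivalence = 0.001569/0.3231 = 0.004857 L.
At equivalence the base is fully converted to C5H5NH+; total volume = 0.03216 L, so [C5H5NH+] = 0.001569/0.03216 = 0.04880 M.
Ka(C5H5NH+) = Kw/Kb = 1.0e-14 / 1.7 x 10^-9 = 5.88e-6.
[H^+] = sqrt(Ka x [C5H5NH+]) = sqrt(5.88e-6 x 0.04880) = 0.000536 M.
pH = -log(0.000536) = 3.27.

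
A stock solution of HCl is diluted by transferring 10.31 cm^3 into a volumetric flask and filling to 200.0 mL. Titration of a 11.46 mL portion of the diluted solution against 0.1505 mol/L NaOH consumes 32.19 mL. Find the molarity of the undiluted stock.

8.20 M

n(NaOH) = 0.1505 x 0.03219 = 0.004845 mol.
n(HCl) in the aliquot = 0.004845 mol.
[diluted HCl] = 0.004845 / 0.01146 = 0.4227 M.
Dilution factor = 200.0/10.31 = 19.40, so [stock] = 0.4227 x 19.40 = 8.20 M.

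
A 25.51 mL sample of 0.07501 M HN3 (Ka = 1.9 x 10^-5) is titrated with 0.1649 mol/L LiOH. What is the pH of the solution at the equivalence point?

8.72

n(HN3) = 0.07501 x 0.02551 = 0.001914 mol; V(LiOH) at equivalence = 0.001914/0.1649 = 0.01160 L.
At equivalence all the acid is converted to N3-; total volume = 0.02551 + 0.01160 = 0.03711 L, so [N3-] = 0.001914/0.03711 = 0.05156 M.
Kb = Kw/Ka = 1.0e-14 / 1.9 x 10^-5 = 5.26e-10.
[OH^-] = sqrt(Kb x [N3-]) = sqrt(5.26e-10 x 0.05156) = 5.21e-6 M.
pOH = 5.28, so pH = 14.00 - 5.28 = 8.72.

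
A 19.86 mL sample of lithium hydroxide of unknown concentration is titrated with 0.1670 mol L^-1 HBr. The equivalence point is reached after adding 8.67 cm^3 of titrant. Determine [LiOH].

n(HBr) delivered = 0.1670 x 0.008670 = 0.001448 mol.
For a 1:1 reaction, n(LiOH) = 0.001448 mol.
[LiOH] = 0.001448 mol / 0.01986 L = 0.0729 M.

0.0729 M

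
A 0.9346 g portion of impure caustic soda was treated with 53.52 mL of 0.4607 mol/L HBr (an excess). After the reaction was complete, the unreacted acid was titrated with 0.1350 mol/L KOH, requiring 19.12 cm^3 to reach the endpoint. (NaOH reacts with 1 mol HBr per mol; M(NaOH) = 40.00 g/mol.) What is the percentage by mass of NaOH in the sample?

94.5%

Total n(HBr) added = 0.4607 x 0.05352 = 0.02466 mol.
n(KOH) used = 0.1350 x 0.01912 = 0.002581 mol, which equals the excess n(HBr).
So n(HBr) consumed by the sample = 0.02466 - 0.002581 = 0.02208 mol.
n(NaOH) = 0.02208 / 1 = 0.02208 mol.
mass NaOH = 0.02208 x 40.00 = 0.8830 g, so %NaOH = 0.8830/0.9346 x 100 = 94.5%.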